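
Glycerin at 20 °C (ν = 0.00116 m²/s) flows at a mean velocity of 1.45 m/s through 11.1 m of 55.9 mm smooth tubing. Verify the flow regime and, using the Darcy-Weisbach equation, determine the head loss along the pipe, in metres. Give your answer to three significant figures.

Re = VD/ν = 1.45·0.05590/0.00116 = 69.9 → laminar (Re < 2300)
f = 64/Re = 0.9159
h_f = f(L/D)V²/(2g) = 0.9159·(11.1/0.05590)·1.45²/(2·9.81) = 19.49 m

h_f ≈ 19.5 m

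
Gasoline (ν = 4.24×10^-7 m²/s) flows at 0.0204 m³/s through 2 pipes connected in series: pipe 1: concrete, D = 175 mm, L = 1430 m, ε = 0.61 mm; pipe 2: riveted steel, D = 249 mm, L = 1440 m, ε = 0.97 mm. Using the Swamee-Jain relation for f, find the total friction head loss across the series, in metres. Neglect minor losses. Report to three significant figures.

H ≈ 9.81 m

Pipe 1: V = 0.8481 m/s, Re = 3.50×10^5, ε/D = 0.00349, f = 0.02778, h_1 = f(L/D)V²/2g = 8.324 m
Pipe 2: V = 0.4189 m/s, Re = 2.46×10^5, ε/D = 0.00390, f = 0.02881, h_2 = f(L/D)V²/2g = 1.491 m
Series → Q common, losses add: H = Σh = 9.815 m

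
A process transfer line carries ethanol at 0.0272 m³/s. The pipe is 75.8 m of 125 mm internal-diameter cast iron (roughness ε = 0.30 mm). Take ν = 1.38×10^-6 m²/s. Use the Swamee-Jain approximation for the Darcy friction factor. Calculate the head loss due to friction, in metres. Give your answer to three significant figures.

V = 4Q/(πD²) = 4·0.0272/(π·0.125²) = 2.216 m/s
Re = VD/ν = 2.216·0.125/1.38×10^-6 = 2.01×10^5 → turbulent
ε/D = 0.30/125 = 0.00240
Swamee-Jain: f = 0.02556
h_f = f(L/D)V²/(2g) = 0.02556·(75.8/0.125)·2.216²/(2·9.81) = 3.881 m

h_f ≈ 3.88 m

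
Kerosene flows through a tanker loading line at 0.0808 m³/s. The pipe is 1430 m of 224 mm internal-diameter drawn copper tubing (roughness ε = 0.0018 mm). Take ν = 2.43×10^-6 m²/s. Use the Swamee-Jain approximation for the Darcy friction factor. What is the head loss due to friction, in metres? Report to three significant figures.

h_f ≈ 21.6 m

V = 4Q/(πD²) = 4·0.0808/(π·0.224²) = 2.050 m/s
Re = VD/ν = 2.050·0.224/2.43×10^-6 = 1.89×10^5 → turbulent
ε/D = 0.0018/224 = 8.04×10^-6
Swamee-Jain: f = 0.01578
h_f = f(L/D)V²/(2g) = 0.01578·(1430/0.224)·2.050²/(2·9.81) = 21.58 m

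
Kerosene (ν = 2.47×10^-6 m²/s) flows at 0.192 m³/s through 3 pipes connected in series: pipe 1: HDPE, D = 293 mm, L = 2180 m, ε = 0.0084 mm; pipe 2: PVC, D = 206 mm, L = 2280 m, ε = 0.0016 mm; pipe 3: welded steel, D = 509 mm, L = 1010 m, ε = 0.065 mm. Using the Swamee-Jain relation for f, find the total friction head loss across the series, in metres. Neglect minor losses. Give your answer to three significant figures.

H ≈ 295 m

Pipe 1: V = 2.848 m/s, Re = 3.38×10^5, ε/D = 2.87×10^-5, f = 0.01441, h_1 = f(L/D)V²/2g = 44.32 m
Pipe 2: V = 5.761 m/s, Re = 4.80×10^5, ε/D = 7.77×10^-6, f = 0.01331, h_2 = f(L/D)V²/2g = 249.1 m
Pipe 3: V = 0.9436 m/s, Re = 1.94×10^5, ε/D = 1.28×10^-4, f = 0.01668, h_3 = f(L/D)V²/2g = 1.502 m
Series → Q common, losses add: H = Σh = 294.9 m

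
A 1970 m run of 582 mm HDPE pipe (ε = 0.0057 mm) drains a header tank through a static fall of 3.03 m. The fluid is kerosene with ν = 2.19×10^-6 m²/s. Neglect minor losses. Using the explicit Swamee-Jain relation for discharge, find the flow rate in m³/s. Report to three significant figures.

Swamee-Jain (Type II): Q = -0.965·√(gD⁵h_f/L)·ln[ε/(3.7D) + √(3.17ν²L/(gD³h_f))]
√(gD⁵h_f/L) = √(9.81·0.582⁵·3.03/1970) = 0.03174
ε/(3.7D) = 2.65×10^-6; √(3.17ν²L/(gD³h_f)) = 7.15×10^-5
Q = -0.965·0.03174·ln(7.414×10^-5) = 0.2913 m³/s
Check: V = 1.09 m/s, Re = 2.91×10^5, f = 0.01457, h_f = 3.01 m ≈ 3.03 m ✓

Q ≈ 0.291 m³/s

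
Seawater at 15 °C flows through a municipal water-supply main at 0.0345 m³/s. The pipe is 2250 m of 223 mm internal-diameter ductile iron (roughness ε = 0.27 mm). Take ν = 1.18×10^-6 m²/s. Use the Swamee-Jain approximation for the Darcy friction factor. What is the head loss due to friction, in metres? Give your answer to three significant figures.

h_f ≈ 8.91 m

V = 4Q/(πD²) = 4·0.0345/(π·0.223²) = 0.8833 m/s
Re = VD/ν = 0.8833·0.223/1.18×10^-6 = 1.67×10^5 → turbulent
ε/D = 0.27/223 = 0.00121
Swamee-Jain: f = 0.02221
h_f = f(L/D)V²/(2g) = 0.02221·(2250/0.223)·0.8833²/(2·9.81) = 8.913 m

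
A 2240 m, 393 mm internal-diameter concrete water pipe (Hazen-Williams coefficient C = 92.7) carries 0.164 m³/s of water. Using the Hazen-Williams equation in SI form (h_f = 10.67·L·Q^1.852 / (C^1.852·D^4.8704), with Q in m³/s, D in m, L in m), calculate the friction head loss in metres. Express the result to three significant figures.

h_f = 10.67·2240·0.164^1.852 / (92.7^1.852·0.393^4.8704) = 18.06 m

h_f ≈ 18.1 m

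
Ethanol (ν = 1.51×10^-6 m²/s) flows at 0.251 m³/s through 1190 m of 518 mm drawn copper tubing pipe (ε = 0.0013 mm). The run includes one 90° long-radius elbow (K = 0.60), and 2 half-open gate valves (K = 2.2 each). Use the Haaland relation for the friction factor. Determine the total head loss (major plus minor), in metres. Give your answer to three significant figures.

H_L ≈ 2.62 m

V = 4Q/(πD²) = 1.191 m/s; V²/2g = 0.07230 m
Re = 4.09×10^5, ε/D = 2.51×10^-6 → f = 0.01357 (Haaland)
Major: h_f = f(L/D)·V²/2g = 0.01357·2297·0.07230 = 2.254 m
Minor: ΣK = 5.00; h_m = ΣK·V²/2g = 0.3615 m
Total H_L = 2.254 + 0.3615 = 2.616 m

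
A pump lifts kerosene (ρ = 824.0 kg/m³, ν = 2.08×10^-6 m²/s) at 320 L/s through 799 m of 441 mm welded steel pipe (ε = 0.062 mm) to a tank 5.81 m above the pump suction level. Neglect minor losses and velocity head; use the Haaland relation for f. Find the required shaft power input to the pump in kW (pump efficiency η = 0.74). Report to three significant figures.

V = 4Q/(πD²) = 2.095 m/s; Re = 4.44×10^5; ε/D = 1.41×10^-4; f = 0.01488
h_f = f(L/D)V²/2g = 6.032 m
Total head H = z + h_f = 5.81 + 6.032 = 11.84 m
P_hyd = ρgQH = 824.0·9.81·0.320·11.84 = 30.63 kW
P_shaft = P_hyd/η = 30.63/0.74 = 41.40 kW

P_shaft ≈ 41.4 kW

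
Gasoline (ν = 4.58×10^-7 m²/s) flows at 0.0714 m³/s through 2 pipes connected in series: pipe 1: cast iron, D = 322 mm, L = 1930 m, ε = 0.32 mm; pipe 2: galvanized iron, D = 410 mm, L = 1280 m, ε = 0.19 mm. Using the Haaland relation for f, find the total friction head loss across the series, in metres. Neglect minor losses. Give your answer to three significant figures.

Pipe 1: V = 0.8768 m/s, Re = 6.16×10^5, ε/D = 9.94×10^-4, f = 0.02007, h_1 = f(L/D)V²/2g = 4.714 m
Pipe 2: V = 0.5408 m/s, Re = 4.84×10^5, ε/D = 4.63×10^-4, f = 0.01737, h_2 = f(L/D)V²/2g = 0.8082 m
Series → Q common, losses add: H = Σh = 5.523 m

H ≈ 5.52 m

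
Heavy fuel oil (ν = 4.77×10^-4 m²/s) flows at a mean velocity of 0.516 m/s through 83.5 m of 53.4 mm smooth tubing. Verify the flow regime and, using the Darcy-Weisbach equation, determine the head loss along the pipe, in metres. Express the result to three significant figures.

Re = VD/ν = 0.516·0.05340/4.77×10^-4 = 57.8 → laminar (Re < 2300)
f = 64/Re = 1.108
h_f = f(L/D)V²/(2g) = 1.108·(83.5/0.05340)·0.516²/(2·9.81) = 23.51 m

h_f ≈ 23.5 m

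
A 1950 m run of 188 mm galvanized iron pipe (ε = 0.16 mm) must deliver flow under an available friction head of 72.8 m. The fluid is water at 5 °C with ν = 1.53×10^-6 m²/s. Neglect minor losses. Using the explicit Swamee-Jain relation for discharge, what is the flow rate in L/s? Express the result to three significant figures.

Q ≈ 73.0 L/s

Swamee-Jain (Type II): Q = -0.965·√(gD⁵h_f/L)·ln[ε/(3.7D) + √(3.17ν²L/(gD³h_f))]
√(gD⁵h_f/L) = √(9.81·0.188⁵·72.8/1950) = 0.009274
ε/(3.7D) = 2.30×10^-4; √(3.17ν²L/(gD³h_f)) = 5.52×10^-5
Q = -0.965·0.009274·ln(2.852×10^-4) = 0.07305 m³/s
Check: V = 2.63 m/s, Re = 3.23×10^5, f = 0.02003, h_f = 73.3 m ≈ 72.8 m ✓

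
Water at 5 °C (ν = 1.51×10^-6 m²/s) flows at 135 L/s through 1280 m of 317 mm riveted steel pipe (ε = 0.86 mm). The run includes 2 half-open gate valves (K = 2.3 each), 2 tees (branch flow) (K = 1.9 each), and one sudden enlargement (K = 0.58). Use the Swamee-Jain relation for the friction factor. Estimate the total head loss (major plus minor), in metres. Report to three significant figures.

H_L ≈ 17.0 m

V = 4Q/(πD²) = 1.711 m/s; V²/2g = 0.1491 m
Re = 3.59×10^5, ε/D = 0.00271 → f = 0.02598 (Swamee-Jain)
Major: h_f = f(L/D)·V²/2g = 0.02598·4038·0.1491 = 15.64 m
Minor: ΣK = 8.98; h_m = ΣK·V²/2g = 1.339 m
Total H_L = 15.64 + 1.339 = 16.98 m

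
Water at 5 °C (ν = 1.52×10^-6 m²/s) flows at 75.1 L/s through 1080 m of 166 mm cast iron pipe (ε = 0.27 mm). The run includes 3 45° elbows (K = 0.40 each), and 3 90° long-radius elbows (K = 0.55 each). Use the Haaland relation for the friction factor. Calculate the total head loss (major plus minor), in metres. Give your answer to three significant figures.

V = 4Q/(πD²) = 3.470 m/s; V²/2g = 0.6137 m
Re = 3.79×10^5, ε/D = 0.00163 → f = 0.02272 (Haaland)
Major: h_f = f(L/D)·V²/2g = 0.02272·6506·0.6137 = 90.70 m
Minor: ΣK = 2.85; h_m = ΣK·V²/2g = 1.749 m
Total H_L = 90.70 + 1.749 = 92.45 m

H_L ≈ 92.5 m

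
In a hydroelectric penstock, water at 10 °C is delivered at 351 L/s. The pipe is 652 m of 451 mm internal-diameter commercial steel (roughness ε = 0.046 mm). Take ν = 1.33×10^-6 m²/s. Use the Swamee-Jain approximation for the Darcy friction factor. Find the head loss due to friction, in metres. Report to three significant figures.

V = 4Q/(πD²) = 4·0.351/(π·0.451²) = 2.197 m/s
Re = VD/ν = 2.197·0.451/1.33×10^-6 = 7.45×10^5 → turbulent
ε/D = 0.046/451 = 1.02×10^-4
Swamee-Jain: f = 0.01390
h_f = f(L/D)V²/(2g) = 0.01390·(652/0.451)·2.197²/(2·9.81) = 4.943 m

h_f ≈ 4.94 m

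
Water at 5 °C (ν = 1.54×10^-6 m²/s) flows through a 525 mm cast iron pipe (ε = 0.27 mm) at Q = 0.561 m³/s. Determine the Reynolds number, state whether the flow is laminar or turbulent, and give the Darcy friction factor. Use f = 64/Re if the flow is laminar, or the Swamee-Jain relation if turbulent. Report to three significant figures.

V = 4Q/(πD²) = 2.592 m/s
Re = VD/ν = 2.592·0.525/1.54×10^-6 = 8.83×10^5
Re > 4000 → turbulent; ε/D = 5.14×10^-4
Swamee-Jain: f = 0.01746

Re ≈ 8.83×10^5; turbulent; f ≈ 0.0175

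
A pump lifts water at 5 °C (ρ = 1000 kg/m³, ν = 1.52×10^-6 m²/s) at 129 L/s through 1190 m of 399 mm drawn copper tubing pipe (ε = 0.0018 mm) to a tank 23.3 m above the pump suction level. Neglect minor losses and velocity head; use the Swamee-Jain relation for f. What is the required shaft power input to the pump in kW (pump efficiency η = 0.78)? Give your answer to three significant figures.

P_shaft ≈ 41.7 kW

V = 4Q/(πD²) = 1.032 m/s; Re = 2.71×10^5; ε/D = 4.51×10^-6; f = 0.01470
h_f = f(L/D)V²/2g = 2.379 m
Total head H = z + h_f = 23.3 + 2.379 = 25.68 m
P_hyd = ρgQH = 1000·9.81·0.129·25.68 = 32.50 kW
P_shaft = P_hyd/η = 32.50/0.78 = 41.66 kW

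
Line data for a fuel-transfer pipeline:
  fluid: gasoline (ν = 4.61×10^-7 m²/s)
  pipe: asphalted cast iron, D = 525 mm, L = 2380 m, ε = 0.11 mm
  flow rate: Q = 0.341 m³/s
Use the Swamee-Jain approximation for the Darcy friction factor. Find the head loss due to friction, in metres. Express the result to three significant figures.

V = 4Q/(πD²) = 4·0.341/(π·0.525²) = 1.575 m/s
Re = VD/ν = 1.575·0.525/4.61×10^-7 = 1.79×10^6 → turbulent
ε/D = 0.11/525 = 2.10×10^-4
Swamee-Jain: f = 0.01449
h_f = f(L/D)V²/(2g) = 0.01449·(2380/0.525)·1.575²/(2·9.81) = 8.306 m

h_f ≈ 8.31 m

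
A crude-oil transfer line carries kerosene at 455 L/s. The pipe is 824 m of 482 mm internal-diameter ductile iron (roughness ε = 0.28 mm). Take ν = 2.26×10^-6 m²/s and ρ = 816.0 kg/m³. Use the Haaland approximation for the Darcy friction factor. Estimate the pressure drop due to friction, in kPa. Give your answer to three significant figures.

Δp ≈ 78.2 kPa

V = 4Q/(πD²) = 4·0.455/(π·0.482²) = 2.494 m/s
Re = VD/ν = 2.494·0.482/2.26×10^-6 = 5.32×10^5 → turbulent
ε/D = 0.28/482 = 5.81×10^-4
Haaland: f = 0.01803
h_f = f(L/D)V²/(2g) = 0.01803·(824/0.482)·2.494²/(2·9.81) = 9.769 m
Δp = ρg·h_f = 816.0·9.81·9.769 = 78.20 kPa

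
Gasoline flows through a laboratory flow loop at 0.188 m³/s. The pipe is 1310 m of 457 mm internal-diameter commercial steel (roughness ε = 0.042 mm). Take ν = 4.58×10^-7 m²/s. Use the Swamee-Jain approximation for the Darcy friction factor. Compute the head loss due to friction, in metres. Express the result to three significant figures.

V = 4Q/(πD²) = 4·0.188/(π·0.457²) = 1.146 m/s
Re = VD/ν = 1.146·0.457/4.58×10^-7 = 1.14×10^6 → turbulent
ε/D = 0.042/457 = 9.19×10^-5
Swamee-Jain: f = 0.01324
h_f = f(L/D)V²/(2g) = 0.01324·(1310/0.457)·1.146²/(2·9.81) = 2.540 m

h_f ≈ 2.54 m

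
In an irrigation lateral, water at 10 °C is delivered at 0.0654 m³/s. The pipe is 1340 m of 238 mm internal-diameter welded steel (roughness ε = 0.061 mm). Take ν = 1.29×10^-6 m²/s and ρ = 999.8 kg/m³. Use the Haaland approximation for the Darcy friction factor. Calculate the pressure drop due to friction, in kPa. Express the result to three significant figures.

V = 4Q/(πD²) = 4·0.0654/(π·0.238²) = 1.470 m/s
Re = VD/ν = 1.470·0.238/1.29×10^-6 = 2.71×10^5 → turbulent
ε/D = 0.061/238 = 2.56×10^-4
Haaland: f = 0.01666
h_f = f(L/D)V²/(2g) = 0.01666·(1340/0.238)·1.470²/(2·9.81) = 10.33 m
Δp = ρg·h_f = 999.8·9.81·10.33 = 101.3 kPa

Δp ≈ 101 kPa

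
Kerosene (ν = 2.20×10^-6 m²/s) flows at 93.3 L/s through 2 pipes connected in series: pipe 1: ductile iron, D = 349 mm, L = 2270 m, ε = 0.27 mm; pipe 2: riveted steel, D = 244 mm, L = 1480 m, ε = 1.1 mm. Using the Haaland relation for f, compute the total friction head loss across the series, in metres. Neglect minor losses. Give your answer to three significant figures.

H ≈ 43.2 m

Pipe 1: V = 0.9753 m/s, Re = 1.55×10^5, ε/D = 7.74×10^-4, f = 0.02033, h_1 = f(L/D)V²/2g = 6.411 m
Pipe 2: V = 1.995 m/s, Re = 2.21×10^5, ε/D = 0.00451, f = 0.02991, h_2 = f(L/D)V²/2g = 36.82 m
Series → Q common, losses add: H = Σh = 43.23 m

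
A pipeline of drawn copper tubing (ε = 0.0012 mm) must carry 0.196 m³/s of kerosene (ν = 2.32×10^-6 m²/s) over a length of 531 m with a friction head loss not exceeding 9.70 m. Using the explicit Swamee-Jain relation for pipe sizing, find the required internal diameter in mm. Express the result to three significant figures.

Swamee-Jain (Type III): D = 0.66·[ε^1.25·(LQ²/(gh_f))^4.75 + ν·Q^9.4·(L/(gh_f))^5.2]^0.04
LQ²/(gh_f) = 0.2144; L/(gh_f) = 5.580
Term 1 = ε^1.25·(…)^4.75 = 2.64×10^-11; Term 2 = ν·Q^9.4·(…)^5.2 = 3.94×10^-9
D = 0.66·(2.64×10^-11 + 3.94×10^-9)^0.04 = 0.3044 m = 304 mm
Check: V = 2.69 m/s, Re = 3.53×10^5, f = 0.01399, h_f = 9.02 m ≈ 9.70 m ✓

D ≈ 304 mm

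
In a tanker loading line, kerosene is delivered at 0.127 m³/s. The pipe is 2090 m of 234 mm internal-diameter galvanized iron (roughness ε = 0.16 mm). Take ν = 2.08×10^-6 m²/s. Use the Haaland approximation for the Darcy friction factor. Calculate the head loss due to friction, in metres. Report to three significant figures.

V = 4Q/(πD²) = 4·0.127/(π·0.234²) = 2.953 m/s
Re = VD/ν = 2.953·0.234/2.08×10^-6 = 3.32×10^5 → turbulent
ε/D = 0.16/234 = 6.84×10^-4
Haaland: f = 0.01897
h_f = f(L/D)V²/(2g) = 0.01897·(2090/0.234)·2.953²/(2·9.81) = 75.31 m

h_f ≈ 75.3 m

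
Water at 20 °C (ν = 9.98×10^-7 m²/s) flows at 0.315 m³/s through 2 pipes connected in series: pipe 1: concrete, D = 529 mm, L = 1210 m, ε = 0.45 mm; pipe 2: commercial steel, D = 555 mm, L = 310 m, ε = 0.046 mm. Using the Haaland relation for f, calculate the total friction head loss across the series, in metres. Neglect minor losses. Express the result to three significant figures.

H ≈ 5.28 m

Pipe 1: V = 1.433 m/s, Re = 7.60×10^5, ε/D = 8.51×10^-4, f = 0.01931, h_1 = f(L/D)V²/2g = 4.625 m
Pipe 2: V = 1.302 m/s, Re = 7.24×10^5, ε/D = 8.29×10^-5, f = 0.01348, h_2 = f(L/D)V²/2g = 0.6508 m
Series → Q common, losses add: H = Σh = 5.276 m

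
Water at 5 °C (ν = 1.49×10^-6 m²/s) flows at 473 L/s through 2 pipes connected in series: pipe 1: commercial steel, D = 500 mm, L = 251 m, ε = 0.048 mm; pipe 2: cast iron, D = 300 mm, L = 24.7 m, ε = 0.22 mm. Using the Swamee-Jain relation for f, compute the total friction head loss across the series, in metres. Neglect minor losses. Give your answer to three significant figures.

Pipe 1: V = 2.409 m/s, Re = 8.08×10^5, ε/D = 9.60×10^-5, f = 0.01371, h_1 = f(L/D)V²/2g = 2.035 m
Pipe 2: V = 6.692 m/s, Re = 1.35×10^6, ε/D = 7.33×10^-4, f = 0.01860, h_2 = f(L/D)V²/2g = 3.495 m
Series → Q common, losses add: H = Σh = 5.530 m

H ≈ 5.53 m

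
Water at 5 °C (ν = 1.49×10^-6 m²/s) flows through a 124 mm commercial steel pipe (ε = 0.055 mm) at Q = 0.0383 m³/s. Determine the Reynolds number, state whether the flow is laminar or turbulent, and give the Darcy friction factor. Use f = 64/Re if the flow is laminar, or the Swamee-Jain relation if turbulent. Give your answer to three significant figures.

Re ≈ 2.64×10^5; turbulent; f ≈ 0.0182

V = 4Q/(πD²) = 3.172 m/s
Re = VD/ν = 3.172·0.124/1.49×10^-6 = 2.64×10^5
Re > 4000 → turbulent; ε/D = 4.44×10^-4
Swamee-Jain: f = 0.01818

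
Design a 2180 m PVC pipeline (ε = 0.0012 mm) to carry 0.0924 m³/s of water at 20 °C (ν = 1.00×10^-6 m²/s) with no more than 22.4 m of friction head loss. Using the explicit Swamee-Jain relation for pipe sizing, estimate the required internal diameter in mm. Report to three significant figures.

Swamee-Jain (Type III): D = 0.66·[ε^1.25·(LQ²/(gh_f))^4.75 + ν·Q^9.4·(L/(gh_f))^5.2]^0.04
LQ²/(gh_f) = 0.08470; L/(gh_f) = 9.921
Term 1 = ε^1.25·(…)^4.75 = 3.21×10^-13; Term 2 = ν·Q^9.4·(…)^5.2 = 2.88×10^-11
D = 0.66·(3.21×10^-13 + 2.88×10^-11)^0.04 = 0.2501 m = 250 mm
Check: V = 1.88 m/s, Re = 4.70×10^5, f = 0.01331, h_f = 20.9 m ≈ 22.4 m ✓

D ≈ 250 mm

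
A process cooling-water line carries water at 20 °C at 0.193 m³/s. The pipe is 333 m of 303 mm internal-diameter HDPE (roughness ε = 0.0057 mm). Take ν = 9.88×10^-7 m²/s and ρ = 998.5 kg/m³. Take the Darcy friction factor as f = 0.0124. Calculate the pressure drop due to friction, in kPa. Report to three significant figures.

V = 4Q/(πD²) = 4·0.193/(π·0.303²) = 2.677 m/s
h_f = f(L/D)V²/(2g) = 0.01240·(333/0.303)·2.677²/(2·9.81) = 4.976 m
Δp = ρg·h_f = 998.5·9.81·4.976 = 48.74 kPa

Δp ≈ 48.7 kPa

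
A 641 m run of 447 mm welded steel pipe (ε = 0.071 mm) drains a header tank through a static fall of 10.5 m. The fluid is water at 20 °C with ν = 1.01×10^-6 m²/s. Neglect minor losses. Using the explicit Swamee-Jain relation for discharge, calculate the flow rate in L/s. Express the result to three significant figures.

Q ≈ 504 L/s

Swamee-Jain (Type II): Q = -0.965·√(gD⁵h_f/L)·ln[ε/(3.7D) + √(3.17ν²L/(gD³h_f))]
√(gD⁵h_f/L) = √(9.81·0.447⁵·10.5/641) = 0.05355
ε/(3.7D) = 4.29×10^-5; √(3.17ν²L/(gD³h_f)) = 1.50×10^-5
Q = -0.965·0.05355·ln(5.794×10^-5) = 0.5042 m³/s
Check: V = 3.21 m/s, Re = 1.42×10^6, f = 0.01401, h_f = 10.6 m ≈ 10.5 m ✓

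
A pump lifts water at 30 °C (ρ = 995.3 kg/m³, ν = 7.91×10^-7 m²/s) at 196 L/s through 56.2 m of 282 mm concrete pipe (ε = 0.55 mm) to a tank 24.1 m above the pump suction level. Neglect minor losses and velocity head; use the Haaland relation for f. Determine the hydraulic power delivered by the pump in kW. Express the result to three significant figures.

V = 4Q/(πD²) = 3.138 m/s; Re = 1.12×10^6; ε/D = 0.00195; f = 0.02346
h_f = f(L/D)V²/2g = 2.347 m
Total head H = z + h_f = 24.1 + 2.347 = 26.45 m
P_hyd = ρgQH = 995.3·9.81·0.196·26.45 = 50.61 kW

P_hyd ≈ 50.6 kW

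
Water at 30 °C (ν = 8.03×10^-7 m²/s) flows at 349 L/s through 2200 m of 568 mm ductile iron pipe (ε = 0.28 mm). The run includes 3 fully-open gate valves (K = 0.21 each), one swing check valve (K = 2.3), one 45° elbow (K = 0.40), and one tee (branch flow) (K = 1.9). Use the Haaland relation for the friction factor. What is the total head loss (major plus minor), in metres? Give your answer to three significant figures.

V = 4Q/(πD²) = 1.377 m/s; V²/2g = 0.09669 m
Re = 9.74×10^5, ε/D = 4.93×10^-4 → f = 0.01714 (Haaland)
Major: h_f = f(L/D)·V²/2g = 0.01714·3873·0.09669 = 6.417 m
Minor: ΣK = 5.23; h_m = ΣK·V²/2g = 0.5057 m
Total H_L = 6.417 + 0.5057 = 6.923 m

H_L ≈ 6.92 m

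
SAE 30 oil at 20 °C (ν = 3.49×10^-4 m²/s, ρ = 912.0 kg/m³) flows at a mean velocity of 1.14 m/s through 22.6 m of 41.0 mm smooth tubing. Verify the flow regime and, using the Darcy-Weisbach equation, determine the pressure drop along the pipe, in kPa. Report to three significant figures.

Δp ≈ 156 kPa

Re = VD/ν = 1.14·0.04100/3.49×10^-4 = 134 → laminar (Re < 2300)
f = 64/Re = 0.4779
h_f = f(L/D)V²/(2g) = 0.4779·(22.6/0.04100)·1.14²/(2·9.81) = 17.45 m
Δp = ρg·h_f = 912.0·9.81·17.45 = 156.1 kPa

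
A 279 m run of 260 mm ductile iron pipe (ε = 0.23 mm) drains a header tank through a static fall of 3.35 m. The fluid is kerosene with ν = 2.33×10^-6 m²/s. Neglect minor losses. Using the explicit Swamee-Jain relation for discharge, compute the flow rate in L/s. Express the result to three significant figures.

Q ≈ 91.5 L/s

Swamee-Jain (Type II): Q = -0.965·√(gD⁵h_f/L)·ln[ε/(3.7D) + √(3.17ν²L/(gD³h_f))]
√(gD⁵h_f/L) = √(9.81·0.260⁵·3.35/279) = 0.01183
ε/(3.7D) = 2.39×10^-4; √(3.17ν²L/(gD³h_f)) = 9.12×10^-5
Q = -0.965·0.01183·ln(3.303×10^-4) = 0.09151 m³/s
Check: V = 1.72 m/s, Re = 1.92×10^5, f = 0.02078, h_f = 3.38 m ≈ 3.35 m ✓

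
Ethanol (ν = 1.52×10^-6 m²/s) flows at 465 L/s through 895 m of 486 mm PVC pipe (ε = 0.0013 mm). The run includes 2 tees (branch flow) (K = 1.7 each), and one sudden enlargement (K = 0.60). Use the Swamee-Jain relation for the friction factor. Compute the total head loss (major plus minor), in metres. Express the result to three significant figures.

V = 4Q/(πD²) = 2.507 m/s; V²/2g = 0.3202 m
Re = 8.01×10^5, ε/D = 2.67×10^-6 → f = 0.01211 (Swamee-Jain)
Major: h_f = f(L/D)·V²/2g = 0.01211·1842·0.3202 = 7.142 m
Minor: ΣK = 4.00; h_m = ΣK·V²/2g = 1.281 m
Total H_L = 7.142 + 1.281 = 8.423 m

H_L ≈ 8.42 m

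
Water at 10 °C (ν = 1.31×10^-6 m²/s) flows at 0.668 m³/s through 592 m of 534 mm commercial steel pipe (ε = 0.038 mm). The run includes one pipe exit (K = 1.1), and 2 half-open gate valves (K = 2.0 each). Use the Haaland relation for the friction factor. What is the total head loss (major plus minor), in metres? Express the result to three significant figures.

V = 4Q/(πD²) = 2.983 m/s; V²/2g = 0.4534 m
Re = 1.22×10^6, ε/D = 7.12×10^-5 → f = 0.01265 (Haaland)
Major: h_f = f(L/D)·V²/2g = 0.01265·1109·0.4534 = 6.359 m
Minor: ΣK = 5.10; h_m = ΣK·V²/2g = 2.312 m
Total H_L = 6.359 + 2.312 = 8.672 m

H_L ≈ 8.67 m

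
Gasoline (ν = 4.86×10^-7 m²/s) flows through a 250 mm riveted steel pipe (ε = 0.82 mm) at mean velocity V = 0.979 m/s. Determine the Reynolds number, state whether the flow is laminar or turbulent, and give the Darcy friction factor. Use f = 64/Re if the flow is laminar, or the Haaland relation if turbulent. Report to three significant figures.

Re = VD/ν = 0.9790·0.250/4.86×10^-7 = 5.04×10^5
Re > 4000 → turbulent; ε/D = 0.00328
Haaland: f = 0.02712

Re ≈ 5.04×10^5; turbulent; f ≈ 0.0271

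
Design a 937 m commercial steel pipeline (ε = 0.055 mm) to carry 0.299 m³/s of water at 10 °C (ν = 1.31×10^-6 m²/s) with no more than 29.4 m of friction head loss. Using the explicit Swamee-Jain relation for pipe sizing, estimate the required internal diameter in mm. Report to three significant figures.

D ≈ 325 mm

Swamee-Jain (Type III): D = 0.66·[ε^1.25·(LQ²/(gh_f))^4.75 + ν·Q^9.4·(L/(gh_f))^5.2]^0.04
LQ²/(gh_f) = 0.2904; L/(gh_f) = 3.249
Term 1 = ε^1.25·(…)^4.75 = 1.33×10^-8; Term 2 = ν·Q^9.4·(…)^5.2 = 7.07×10^-9
D = 0.66·(1.33×10^-8 + 7.07×10^-9)^0.04 = 0.3250 m = 325 mm
Check: V = 3.60 m/s, Re = 8.94×10^5, f = 0.01452, h_f = 27.7 m ≈ 29.4 m ✓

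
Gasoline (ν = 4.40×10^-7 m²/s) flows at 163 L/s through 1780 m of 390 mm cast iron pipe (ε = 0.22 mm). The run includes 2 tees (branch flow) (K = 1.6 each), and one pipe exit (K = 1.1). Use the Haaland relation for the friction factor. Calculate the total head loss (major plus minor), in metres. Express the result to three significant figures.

V = 4Q/(πD²) = 1.364 m/s; V²/2g = 0.09489 m
Re = 1.21×10^6, ε/D = 5.64×10^-4 → f = 0.01753 (Haaland)
Major: h_f = f(L/D)·V²/2g = 0.01753·4564·0.09489 = 7.593 m
Minor: ΣK = 4.30; h_m = ΣK·V²/2g = 0.4080 m
Total H_L = 7.593 + 0.4080 = 8.001 m

H_L ≈ 8.00 m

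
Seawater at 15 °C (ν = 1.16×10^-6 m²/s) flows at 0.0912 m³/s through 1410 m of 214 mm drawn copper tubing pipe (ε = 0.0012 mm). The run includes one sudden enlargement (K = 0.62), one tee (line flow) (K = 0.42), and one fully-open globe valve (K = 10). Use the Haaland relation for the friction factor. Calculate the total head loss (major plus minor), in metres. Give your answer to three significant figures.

V = 4Q/(πD²) = 2.536 m/s; V²/2g = 0.3277 m
Re = 4.68×10^5, ε/D = 5.61×10^-6 → f = 0.01328 (Haaland)
Major: h_f = f(L/D)·V²/2g = 0.01328·6589·0.3277 = 28.67 m
Minor: ΣK = 11.0; h_m = ΣK·V²/2g = 3.618 m
Total H_L = 28.67 + 3.618 = 32.29 m

H_L ≈ 32.3 m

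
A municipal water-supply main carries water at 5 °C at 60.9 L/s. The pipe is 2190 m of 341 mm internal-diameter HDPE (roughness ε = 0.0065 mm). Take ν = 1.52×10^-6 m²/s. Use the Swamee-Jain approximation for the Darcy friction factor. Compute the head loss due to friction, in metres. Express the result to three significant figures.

h_f ≈ 2.42 m

V = 4Q/(πD²) = 4·0.0609/(π·0.341²) = 0.6668 m/s
Re = VD/ν = 0.6668·0.341/1.52×10^-6 = 1.50×10^5 → turbulent
ε/D = 0.0065/341 = 1.91×10^-5
Swamee-Jain: f = 0.01660
h_f = f(L/D)V²/(2g) = 0.01660·(2190/0.341)·0.6668²/(2·9.81) = 2.416 m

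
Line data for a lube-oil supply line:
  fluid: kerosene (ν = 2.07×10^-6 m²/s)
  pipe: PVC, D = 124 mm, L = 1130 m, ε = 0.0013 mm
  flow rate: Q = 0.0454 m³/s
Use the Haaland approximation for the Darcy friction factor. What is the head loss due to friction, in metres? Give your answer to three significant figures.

V = 4Q/(πD²) = 4·0.0454/(π·0.124²) = 3.759 m/s
Re = VD/ν = 3.759·0.124/2.07×10^-6 = 2.25×10^5 → turbulent
ε/D = 0.0013/124 = 1.05×10^-5
Haaland: f = 0.01521
h_f = f(L/D)V²/(2g) = 0.01521·(1130/0.124)·3.759²/(2·9.81) = 99.88 m

h_f ≈ 99.9 m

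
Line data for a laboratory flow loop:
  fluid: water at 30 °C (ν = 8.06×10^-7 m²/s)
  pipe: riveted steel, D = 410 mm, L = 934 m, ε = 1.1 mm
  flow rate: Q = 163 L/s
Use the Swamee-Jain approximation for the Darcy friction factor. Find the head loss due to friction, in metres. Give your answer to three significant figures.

V = 4Q/(πD²) = 4·0.163/(π·0.410²) = 1.235 m/s
Re = VD/ν = 1.235·0.410/8.06×10^-7 = 6.28×10^5 → turbulent
ε/D = 1.1/410 = 0.00268
Swamee-Jain: f = 0.02569
h_f = f(L/D)V²/(2g) = 0.02569·(934/0.410)·1.235²/(2·9.81) = 4.547 m

h_f ≈ 4.55 m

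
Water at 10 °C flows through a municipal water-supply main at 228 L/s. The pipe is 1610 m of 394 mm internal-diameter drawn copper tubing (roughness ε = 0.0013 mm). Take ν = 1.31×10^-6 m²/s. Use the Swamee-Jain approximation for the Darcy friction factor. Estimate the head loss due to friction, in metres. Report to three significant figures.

h_f ≈ 9.38 m

V = 4Q/(πD²) = 4·0.228/(π·0.394²) = 1.870 m/s
Re = VD/ν = 1.870·0.394/1.31×10^-6 = 5.62×10^5 → turbulent
ε/D = 0.0013/394 = 3.30×10^-6
Swamee-Jain: f = 0.01288
h_f = f(L/D)V²/(2g) = 0.01288·(1610/0.394)·1.870²/(2·9.81) = 9.379 m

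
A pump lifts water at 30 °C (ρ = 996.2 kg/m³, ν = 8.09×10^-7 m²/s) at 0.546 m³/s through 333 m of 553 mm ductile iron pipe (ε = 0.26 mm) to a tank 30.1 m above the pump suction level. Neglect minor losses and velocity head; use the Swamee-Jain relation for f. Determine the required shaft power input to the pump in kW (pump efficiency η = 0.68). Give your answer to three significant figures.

P_shaft ≈ 257 kW

V = 4Q/(πD²) = 2.273 m/s; Re = 1.55×10^6; ε/D = 4.70×10^-4; f = 0.01690
h_f = f(L/D)V²/2g = 2.680 m
Total head H = z + h_f = 30.1 + 2.680 = 32.78 m
P_hyd = ρgQH = 996.2·9.81·0.546·32.78 = 174.9 kW
P_shaft = P_hyd/η = 174.9/0.68 = 257.2 kW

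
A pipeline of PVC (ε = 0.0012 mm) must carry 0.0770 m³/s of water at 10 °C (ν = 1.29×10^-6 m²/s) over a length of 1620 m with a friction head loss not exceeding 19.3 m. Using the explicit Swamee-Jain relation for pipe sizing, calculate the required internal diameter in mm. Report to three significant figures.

Swamee-Jain (Type III): D = 0.66·[ε^1.25·(LQ²/(gh_f))^4.75 + ν·Q^9.4·(L/(gh_f))^5.2]^0.04
LQ²/(gh_f) = 0.05073; L/(gh_f) = 8.556
Term 1 = ε^1.25·(…)^4.75 = 2.81×10^-14; Term 2 = ν·Q^9.4·(…)^5.2 = 3.10×10^-12
D = 0.66·(2.81×10^-14 + 3.10×10^-12)^0.04 = 0.2287 m = 229 mm
Check: V = 1.87 m/s, Re = 3.32×10^5, f = 0.01417, h_f = 18.0 m ≈ 19.3 m ✓

D ≈ 229 mm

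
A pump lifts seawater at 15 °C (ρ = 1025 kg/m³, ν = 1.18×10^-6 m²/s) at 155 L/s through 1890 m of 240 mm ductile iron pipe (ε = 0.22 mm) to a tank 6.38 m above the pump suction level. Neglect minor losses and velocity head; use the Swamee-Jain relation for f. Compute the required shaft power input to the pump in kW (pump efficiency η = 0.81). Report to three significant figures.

V = 4Q/(πD²) = 3.426 m/s; Re = 6.97×10^5; ε/D = 9.17×10^-4; f = 0.01979
h_f = f(L/D)V²/2g = 93.27 m
Total head H = z + h_f = 6.38 + 93.27 = 99.65 m
P_hyd = ρgQH = 1025·9.81·0.155·99.65 = 155.3 kW
P_shaft = P_hyd/η = 155.3/0.81 = 191.7 kW

P_shaft ≈ 192 kW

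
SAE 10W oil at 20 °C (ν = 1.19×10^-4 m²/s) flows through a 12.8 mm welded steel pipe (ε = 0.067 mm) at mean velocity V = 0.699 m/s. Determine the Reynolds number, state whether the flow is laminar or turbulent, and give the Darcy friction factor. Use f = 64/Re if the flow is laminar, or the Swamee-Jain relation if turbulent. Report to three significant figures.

Re ≈ 75.2; laminar; f = 64/Re ≈ 0.851

Re = VD/ν = 0.6990·0.0128/1.19×10^-4 = 75.2
Re < 2300 → laminar → f = 64/Re = 0.8512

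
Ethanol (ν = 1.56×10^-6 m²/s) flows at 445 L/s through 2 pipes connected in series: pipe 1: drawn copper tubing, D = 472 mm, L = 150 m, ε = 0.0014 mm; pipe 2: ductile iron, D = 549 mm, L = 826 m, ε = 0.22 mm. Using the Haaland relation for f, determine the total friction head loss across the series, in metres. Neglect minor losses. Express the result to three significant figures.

Pipe 1: V = 2.543 m/s, Re = 7.69×10^5, ε/D = 2.97×10^-6, f = 0.01215, h_1 = f(L/D)V²/2g = 1.273 m
Pipe 2: V = 1.880 m/s, Re = 6.62×10^5, ε/D = 4.01×10^-4, f = 0.01669, h_2 = f(L/D)V²/2g = 4.523 m
Series → Q common, losses add: H = Σh = 5.797 m

H ≈ 5.80 m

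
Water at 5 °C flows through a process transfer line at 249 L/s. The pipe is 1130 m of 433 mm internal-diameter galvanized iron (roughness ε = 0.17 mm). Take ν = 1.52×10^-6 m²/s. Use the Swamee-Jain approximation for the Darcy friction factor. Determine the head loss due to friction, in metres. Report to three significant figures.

V = 4Q/(πD²) = 4·0.249/(π·0.433²) = 1.691 m/s
Re = VD/ν = 1.691·0.433/1.52×10^-6 = 4.82×10^5 → turbulent
ε/D = 0.17/433 = 3.93×10^-4
Swamee-Jain: f = 0.01710
h_f = f(L/D)V²/(2g) = 0.01710·(1130/0.433)·1.691²/(2·9.81) = 6.505 m

h_f ≈ 6.50 m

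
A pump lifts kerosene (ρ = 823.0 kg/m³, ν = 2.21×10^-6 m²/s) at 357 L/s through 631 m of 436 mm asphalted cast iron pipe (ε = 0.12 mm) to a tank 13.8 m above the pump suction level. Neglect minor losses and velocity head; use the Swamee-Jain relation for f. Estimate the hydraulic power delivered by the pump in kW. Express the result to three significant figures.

V = 4Q/(πD²) = 2.391 m/s; Re = 4.72×10^5; ε/D = 2.75×10^-4; f = 0.01624
h_f = f(L/D)V²/2g = 6.850 m
Total head H = z + h_f = 13.8 + 6.850 = 20.65 m
P_hyd = ρgQH = 823.0·9.81·0.357·20.65 = 59.52 kW

P_hyd ≈ 59.5 kW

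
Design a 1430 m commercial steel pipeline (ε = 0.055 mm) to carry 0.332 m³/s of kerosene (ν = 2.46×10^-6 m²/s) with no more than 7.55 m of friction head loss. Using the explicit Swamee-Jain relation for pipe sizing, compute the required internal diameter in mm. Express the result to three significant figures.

D ≈ 489 mm

Swamee-Jain (Type III): D = 0.66·[ε^1.25·(LQ²/(gh_f))^4.75 + ν·Q^9.4·(L/(gh_f))^5.2]^0.04
LQ²/(gh_f) = 2.128; L/(gh_f) = 19.31
Term 1 = ε^1.25·(…)^4.75 = 1.71×10^-4; Term 2 = ν·Q^9.4·(…)^5.2 = 3.76×10^-4
D = 0.66·(1.71×10^-4 + 3.76×10^-4)^0.04 = 0.4887 m = 489 mm
Check: V = 1.77 m/s, Re = 3.52×10^5, f = 0.01524, h_f = 7.12 m ≈ 7.55 m ✓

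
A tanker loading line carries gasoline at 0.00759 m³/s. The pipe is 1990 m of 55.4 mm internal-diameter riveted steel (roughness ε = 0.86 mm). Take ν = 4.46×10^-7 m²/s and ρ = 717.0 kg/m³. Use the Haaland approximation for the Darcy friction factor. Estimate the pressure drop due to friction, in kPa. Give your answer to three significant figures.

V = 4Q/(πD²) = 4·0.00759/(π·0.0554²) = 3.149 m/s
Re = VD/ν = 3.149·0.0554/4.46×10^-7 = 3.91×10^5 → turbulent
ε/D = 0.86/55.4 = 0.0155
Haaland: f = 0.04444
h_f = f(L/D)V²/(2g) = 0.04444·(1990/0.0554)·3.149²/(2·9.81) = 806.6 m
Δp = ρg·h_f = 717.0·9.81·806.6 = 5674 kPa

Δp ≈ 5670 kPa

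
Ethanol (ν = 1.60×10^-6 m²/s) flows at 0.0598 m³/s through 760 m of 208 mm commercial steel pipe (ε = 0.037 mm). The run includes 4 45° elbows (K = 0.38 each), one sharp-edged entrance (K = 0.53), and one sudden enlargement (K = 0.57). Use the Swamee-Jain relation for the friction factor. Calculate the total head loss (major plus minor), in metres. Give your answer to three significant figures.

V = 4Q/(πD²) = 1.760 m/s; V²/2g = 0.1579 m
Re = 2.29×10^5, ε/D = 1.78×10^-4 → f = 0.01667 (Swamee-Jain)
Major: h_f = f(L/D)·V²/2g = 0.01667·3654·0.1579 = 9.618 m
Minor: ΣK = 2.62; h_m = ΣK·V²/2g = 0.4136 m
Total H_L = 9.618 + 0.4136 = 10.03 m

H_L ≈ 10.0 m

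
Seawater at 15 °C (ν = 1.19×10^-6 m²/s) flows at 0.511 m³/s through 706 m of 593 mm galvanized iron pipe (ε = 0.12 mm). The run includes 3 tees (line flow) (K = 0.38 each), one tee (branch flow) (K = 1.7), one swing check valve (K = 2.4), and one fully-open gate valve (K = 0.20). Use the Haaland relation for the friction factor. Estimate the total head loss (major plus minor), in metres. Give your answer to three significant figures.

V = 4Q/(πD²) = 1.850 m/s; V²/2g = 0.1745 m
Re = 9.22×10^5, ε/D = 2.02×10^-4 → f = 0.01469 (Haaland)
Major: h_f = f(L/D)·V²/2g = 0.01469·1191·0.1745 = 3.051 m
Minor: ΣK = 5.44; h_m = ΣK·V²/2g = 0.9492 m
Total H_L = 3.051 + 0.9492 = 4.000 m

H_L ≈ 4.00 m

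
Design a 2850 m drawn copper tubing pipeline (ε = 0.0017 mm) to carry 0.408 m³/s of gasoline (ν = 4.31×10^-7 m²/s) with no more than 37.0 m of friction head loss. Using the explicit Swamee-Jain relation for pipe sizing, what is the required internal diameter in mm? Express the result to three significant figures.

Swamee-Jain (Type III): D = 0.66·[ε^1.25·(LQ²/(gh_f))^4.75 + ν·Q^9.4·(L/(gh_f))^5.2]^0.04
LQ²/(gh_f) = 1.307; L/(gh_f) = 7.852
Term 1 = ε^1.25·(…)^4.75 = 2.19×10^-7; Term 2 = ν·Q^9.4·(…)^5.2 = 4.25×10^-6
D = 0.66·(2.19×10^-7 + 4.25×10^-6)^0.04 = 0.4032 m = 403 mm
Check: V = 3.19 m/s, Re = 2.99×10^6, f = 0.009942, h_f = 36.6 m ≈ 37.0 m ✓

D ≈ 403 mm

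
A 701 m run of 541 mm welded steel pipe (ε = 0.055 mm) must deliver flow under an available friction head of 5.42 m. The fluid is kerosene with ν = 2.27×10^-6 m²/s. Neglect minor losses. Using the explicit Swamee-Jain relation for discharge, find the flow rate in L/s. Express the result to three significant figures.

Q ≈ 552 L/s

Swamee-Jain (Type II): Q = -0.965·√(gD⁵h_f/L)·ln[ε/(3.7D) + √(3.17ν²L/(gD³h_f))]
√(gD⁵h_f/L) = √(9.81·0.541⁵·5.42/701) = 0.05929
ε/(3.7D) = 2.75×10^-5; √(3.17ν²L/(gD³h_f)) = 3.69×10^-5
Q = -0.965·0.05929·ln(6.436×10^-5) = 0.5522 m³/s
Check: V = 2.40 m/s, Re = 5.72×10^5, f = 0.01427, h_f = 5.44 m ≈ 5.42 m ✓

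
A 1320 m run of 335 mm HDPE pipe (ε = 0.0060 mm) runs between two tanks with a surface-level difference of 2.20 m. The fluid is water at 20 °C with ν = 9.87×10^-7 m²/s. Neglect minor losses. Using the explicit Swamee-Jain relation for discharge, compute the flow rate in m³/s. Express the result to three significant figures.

Swamee-Jain (Type II): Q = -0.965·√(gD⁵h_f/L)·ln[ε/(3.7D) + √(3.17ν²L/(gD³h_f))]
√(gD⁵h_f/L) = √(9.81·0.335⁵·2.20/1320) = 0.008306
ε/(3.7D) = 4.84×10^-6; √(3.17ν²L/(gD³h_f)) = 7.09×10^-5
Q = -0.965·0.008306·ln(7.572×10^-5) = 0.07605 m³/s
Check: V = 0.863 m/s, Re = 2.93×10^5, f = 0.01465, h_f = 2.19 m ≈ 2.20 m ✓

Q ≈ 0.0760 m³/s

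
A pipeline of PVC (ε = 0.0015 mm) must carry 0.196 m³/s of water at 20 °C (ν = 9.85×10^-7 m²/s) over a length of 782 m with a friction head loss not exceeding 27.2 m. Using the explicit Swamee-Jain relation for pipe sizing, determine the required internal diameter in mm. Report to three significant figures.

Swamee-Jain (Type III): D = 0.66·[ε^1.25·(LQ²/(gh_f))^4.75 + ν·Q^9.4·(L/(gh_f))^5.2]^0.04
LQ²/(gh_f) = 0.1126; L/(gh_f) = 2.931
Term 1 = ε^1.25·(…)^4.75 = 1.64×10^-12; Term 2 = ν·Q^9.4·(…)^5.2 = 5.87×10^-11
D = 0.66·(1.64×10^-12 + 5.87×10^-11)^0.04 = 0.2575 m = 258 mm
Check: V = 3.76 m/s, Re = 9.84×10^5, f = 0.01178, h_f = 25.8 m ≈ 27.2 m ✓

D ≈ 258 mm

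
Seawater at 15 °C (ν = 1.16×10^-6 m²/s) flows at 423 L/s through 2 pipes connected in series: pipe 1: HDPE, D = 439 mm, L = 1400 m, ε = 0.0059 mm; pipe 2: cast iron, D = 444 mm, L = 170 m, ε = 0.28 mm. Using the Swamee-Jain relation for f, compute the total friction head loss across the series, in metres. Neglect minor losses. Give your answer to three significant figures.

H ≈ 17.7 m

Pipe 1: V = 2.795 m/s, Re = 1.06×10^6, ε/D = 1.34×10^-5, f = 0.01184, h_1 = f(L/D)V²/2g = 15.03 m
Pipe 2: V = 2.732 m/s, Re = 1.05×10^6, ε/D = 6.31×10^-4, f = 0.01811, h_2 = f(L/D)V²/2g = 2.637 m
Series → Q common, losses add: H = Σh = 17.66 m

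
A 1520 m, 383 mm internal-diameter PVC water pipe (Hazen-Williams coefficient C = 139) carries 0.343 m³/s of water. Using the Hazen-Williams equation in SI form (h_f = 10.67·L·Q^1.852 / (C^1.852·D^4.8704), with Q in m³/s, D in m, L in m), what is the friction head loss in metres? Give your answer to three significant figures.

h_f ≈ 25.7 m

h_f = 10.67·1520·0.343^1.852 / (139^1.852·0.383^4.8704) = 25.73 m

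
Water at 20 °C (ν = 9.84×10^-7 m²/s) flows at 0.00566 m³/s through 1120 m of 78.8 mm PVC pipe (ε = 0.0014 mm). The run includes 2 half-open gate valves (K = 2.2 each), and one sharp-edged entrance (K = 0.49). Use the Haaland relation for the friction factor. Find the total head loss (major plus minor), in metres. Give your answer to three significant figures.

H_L ≈ 18.1 m

V = 4Q/(πD²) = 1.161 m/s; V²/2g = 0.06865 m
Re = 9.29×10^4, ε/D = 1.78×10^-5 → f = 0.01816 (Haaland)
Major: h_f = f(L/D)·V²/2g = 0.01816·14213·0.06865 = 17.72 m
Minor: ΣK = 4.89; h_m = ΣK·V²/2g = 0.3357 m
Total H_L = 17.72 + 0.3357 = 18.06 m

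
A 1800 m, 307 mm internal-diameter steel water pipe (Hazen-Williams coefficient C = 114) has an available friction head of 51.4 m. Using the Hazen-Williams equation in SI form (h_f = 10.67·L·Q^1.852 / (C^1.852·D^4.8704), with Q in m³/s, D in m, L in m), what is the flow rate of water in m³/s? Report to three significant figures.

Q ≈ 0.209 m³/s

Rearranging: Q = [h_f·C^1.852·D^4.8704 / (10.67·L)]^(1/1.852)
Q = [51.4·114^1.852·0.307^4.8704 / (10.67·1800)]^0.540 = 0.2085 m³/s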